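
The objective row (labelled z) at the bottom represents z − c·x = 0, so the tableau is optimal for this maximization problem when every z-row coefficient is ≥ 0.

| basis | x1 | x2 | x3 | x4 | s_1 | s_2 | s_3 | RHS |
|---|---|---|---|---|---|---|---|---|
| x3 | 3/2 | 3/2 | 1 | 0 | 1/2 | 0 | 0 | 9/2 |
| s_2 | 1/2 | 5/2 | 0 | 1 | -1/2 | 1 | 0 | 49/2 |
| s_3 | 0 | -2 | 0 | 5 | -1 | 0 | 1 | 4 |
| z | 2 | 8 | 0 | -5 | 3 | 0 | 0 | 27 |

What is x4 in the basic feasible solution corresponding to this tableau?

x4 is not in the basis, so in the current basic feasible solution x4 = 0.

0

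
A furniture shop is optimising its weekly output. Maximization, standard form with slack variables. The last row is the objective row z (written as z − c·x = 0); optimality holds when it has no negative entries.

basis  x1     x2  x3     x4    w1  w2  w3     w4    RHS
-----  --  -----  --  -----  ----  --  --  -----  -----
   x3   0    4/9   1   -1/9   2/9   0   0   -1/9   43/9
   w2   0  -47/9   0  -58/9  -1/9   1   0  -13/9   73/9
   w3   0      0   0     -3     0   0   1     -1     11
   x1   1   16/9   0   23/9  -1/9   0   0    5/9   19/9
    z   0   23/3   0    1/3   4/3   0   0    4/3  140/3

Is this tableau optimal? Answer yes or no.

Every z-row coefficient is ≥ 0, so the tableau is optimal.

yes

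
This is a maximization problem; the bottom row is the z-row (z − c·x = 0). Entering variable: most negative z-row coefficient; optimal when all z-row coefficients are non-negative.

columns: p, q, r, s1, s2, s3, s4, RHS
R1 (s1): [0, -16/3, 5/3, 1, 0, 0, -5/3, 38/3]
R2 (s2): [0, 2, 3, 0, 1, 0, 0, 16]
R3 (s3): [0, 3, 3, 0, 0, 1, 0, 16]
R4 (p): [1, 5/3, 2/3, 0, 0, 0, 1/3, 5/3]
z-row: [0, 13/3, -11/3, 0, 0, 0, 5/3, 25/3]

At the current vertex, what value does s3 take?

s3 is basic (row 3); its value is the RHS of that row, 16.

16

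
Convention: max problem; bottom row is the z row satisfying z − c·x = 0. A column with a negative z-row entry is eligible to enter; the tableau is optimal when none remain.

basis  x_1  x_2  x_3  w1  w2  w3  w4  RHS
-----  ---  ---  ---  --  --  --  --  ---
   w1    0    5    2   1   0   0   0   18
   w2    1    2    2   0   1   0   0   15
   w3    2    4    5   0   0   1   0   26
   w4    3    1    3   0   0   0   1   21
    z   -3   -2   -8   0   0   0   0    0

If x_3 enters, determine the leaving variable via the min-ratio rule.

Column x_3 entries and ratios — w1: 18/2 = 9; w2: 15/2 = 15/2; w3: 26/5 = 26/5; w4: 21/3 = 7.
Smallest ratio is 26/5 in the row of w3, so w3 leaves.

w3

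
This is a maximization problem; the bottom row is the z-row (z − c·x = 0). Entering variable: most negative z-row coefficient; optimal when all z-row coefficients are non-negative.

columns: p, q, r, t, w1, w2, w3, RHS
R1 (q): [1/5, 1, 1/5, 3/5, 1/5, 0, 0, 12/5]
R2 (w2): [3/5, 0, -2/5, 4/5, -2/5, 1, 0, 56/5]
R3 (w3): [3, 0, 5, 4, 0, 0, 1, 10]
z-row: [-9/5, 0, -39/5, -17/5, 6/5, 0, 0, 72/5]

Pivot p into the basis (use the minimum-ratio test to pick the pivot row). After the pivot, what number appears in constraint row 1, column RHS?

Ratio test on column p — row 1: (12/5)/(1/5) = 12; row 2: (56/5)/(3/5) = 56/3; row 3: 10/3 = 10/3. Minimum is 10/3 at row 3 (w3 leaves); pivot element 3.
Divide row 3 by 3; eliminate column p from the other rows.
Row 1 update in column RHS: 12/5 − (1/5)·(10/3) = 26/15.

26/15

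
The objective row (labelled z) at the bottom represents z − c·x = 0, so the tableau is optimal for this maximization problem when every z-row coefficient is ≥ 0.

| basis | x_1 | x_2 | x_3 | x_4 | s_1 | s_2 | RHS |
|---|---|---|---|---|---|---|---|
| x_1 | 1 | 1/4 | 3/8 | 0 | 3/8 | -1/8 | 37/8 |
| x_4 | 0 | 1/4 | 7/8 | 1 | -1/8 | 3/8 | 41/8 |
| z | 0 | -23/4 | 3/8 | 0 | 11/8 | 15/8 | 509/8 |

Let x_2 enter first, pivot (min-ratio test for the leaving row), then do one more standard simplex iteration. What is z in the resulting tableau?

171

Ratio test on column x_2 — row 1: (37/8)/(1/4) = 37/2; row 2: (41/8)/(1/4) = 41/2. Minimum is 37/2 at row 1 (x_1 leaves); pivot element 1/4.
Pivot on row 1; the z-row RHS becomes 509/8 − (-23/4)·(37/2) = 170.
Next entering variable (most negative z-row entry -1): s_2.
Ratio test on column s_2 — row 1: entry -1/2 ≤ 0; row 2: (1/2)/(1/2) = 1. Minimum is 1 at row 2 (x_4 leaves); pivot element 1/2.
After the second pivot the z-row RHS is 170 − (-1)·1 = 171.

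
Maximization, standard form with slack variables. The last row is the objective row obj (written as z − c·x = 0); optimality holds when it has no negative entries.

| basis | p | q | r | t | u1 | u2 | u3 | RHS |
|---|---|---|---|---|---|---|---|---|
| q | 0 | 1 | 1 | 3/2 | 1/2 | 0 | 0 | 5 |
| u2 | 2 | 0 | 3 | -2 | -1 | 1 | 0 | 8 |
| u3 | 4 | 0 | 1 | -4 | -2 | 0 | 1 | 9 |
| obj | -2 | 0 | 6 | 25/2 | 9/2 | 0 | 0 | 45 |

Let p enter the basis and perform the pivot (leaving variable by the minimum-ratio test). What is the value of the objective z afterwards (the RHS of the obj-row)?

Ratio test on column p — row 1: entry 0 ≤ 0; row 2: 8/2 = 4; row 3: 9/4 = 9/4. Minimum is 9/4 at row 3 (u3 leaves); pivot element 4.
Pivot on row 3; the obj-row RHS becomes 45 − (-2)·(9/4) = 99/2.

99/2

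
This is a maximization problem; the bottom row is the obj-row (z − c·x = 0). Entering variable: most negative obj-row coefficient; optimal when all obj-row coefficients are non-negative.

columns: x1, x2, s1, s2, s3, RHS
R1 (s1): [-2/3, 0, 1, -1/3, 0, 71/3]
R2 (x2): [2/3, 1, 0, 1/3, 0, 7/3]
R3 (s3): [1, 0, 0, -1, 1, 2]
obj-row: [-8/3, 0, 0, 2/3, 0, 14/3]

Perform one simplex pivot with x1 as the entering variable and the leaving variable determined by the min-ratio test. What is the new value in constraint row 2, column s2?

1

Ratio test on column x1 — row 1: entry -2/3 ≤ 0; row 2: (7/3)/(2/3) = 7/2; row 3: 2/1 = 2. Minimum is 2 at row 3 (s3 leaves); pivot element 1.
Divide row 3 by 1; eliminate column x1 from the other rows.
Row 2 update in column s2: 1/3 − (2/3)·(-1) = 1.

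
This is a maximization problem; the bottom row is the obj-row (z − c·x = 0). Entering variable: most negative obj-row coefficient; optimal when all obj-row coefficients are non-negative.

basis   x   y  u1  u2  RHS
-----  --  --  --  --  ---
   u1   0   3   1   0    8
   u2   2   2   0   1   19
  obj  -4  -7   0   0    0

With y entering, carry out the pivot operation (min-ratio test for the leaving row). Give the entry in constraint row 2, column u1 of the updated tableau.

Ratio test on column y — row 1: 8/3 = 8/3; row 2: 19/2 = 19/2. Minimum is 8/3 at row 1 (u1 leaves); pivot element 3.
Divide row 1 by 3; eliminate column y from the other rows.
Row 2 update in column u1: 0 − 2·(1/3) = -2/3.

-2/3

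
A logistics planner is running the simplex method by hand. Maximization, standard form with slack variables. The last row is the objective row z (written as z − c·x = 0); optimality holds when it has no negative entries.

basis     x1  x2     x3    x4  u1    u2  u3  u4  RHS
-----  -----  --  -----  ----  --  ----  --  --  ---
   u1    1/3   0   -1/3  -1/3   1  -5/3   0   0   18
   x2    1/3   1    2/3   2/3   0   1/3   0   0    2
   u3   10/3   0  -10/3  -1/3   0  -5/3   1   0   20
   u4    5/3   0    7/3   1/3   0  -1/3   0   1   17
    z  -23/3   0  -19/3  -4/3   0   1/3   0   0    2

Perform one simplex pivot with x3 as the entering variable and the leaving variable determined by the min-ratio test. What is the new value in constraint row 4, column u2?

Ratio test on column x3 — row 1: entry -1/3 ≤ 0; row 2: 2/(2/3) = 3; row 3: entry -10/3 ≤ 0; row 4: 17/(7/3) = 51/7. Minimum is 3 at row 2 (x2 leaves); pivot element 2/3.
Divide row 2 by 2/3; eliminate column x3 from the other rows.
Row 4 update in column u2: -1/3 − (7/3)·(1/2) = -3/2.

-3/2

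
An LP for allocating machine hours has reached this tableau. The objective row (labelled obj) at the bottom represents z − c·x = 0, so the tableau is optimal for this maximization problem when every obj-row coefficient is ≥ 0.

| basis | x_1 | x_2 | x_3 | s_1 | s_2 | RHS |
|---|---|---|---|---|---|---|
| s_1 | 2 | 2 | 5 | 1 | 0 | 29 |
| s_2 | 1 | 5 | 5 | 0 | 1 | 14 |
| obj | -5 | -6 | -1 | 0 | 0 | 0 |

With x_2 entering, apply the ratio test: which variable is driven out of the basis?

s_2

Column x_2 entries and ratios — s_1: 29/2 = 29/2; s_2: 14/5 = 14/5.
Smallest ratio is 14/5 in the row of s_2, so s_2 leaves.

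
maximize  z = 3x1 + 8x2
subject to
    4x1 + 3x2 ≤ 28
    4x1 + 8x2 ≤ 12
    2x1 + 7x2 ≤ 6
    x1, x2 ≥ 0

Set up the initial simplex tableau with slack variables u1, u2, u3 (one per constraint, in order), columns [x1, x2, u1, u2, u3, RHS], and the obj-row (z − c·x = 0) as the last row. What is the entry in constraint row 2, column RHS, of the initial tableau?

The RHS of constraint 2 is b_2 = 12.

12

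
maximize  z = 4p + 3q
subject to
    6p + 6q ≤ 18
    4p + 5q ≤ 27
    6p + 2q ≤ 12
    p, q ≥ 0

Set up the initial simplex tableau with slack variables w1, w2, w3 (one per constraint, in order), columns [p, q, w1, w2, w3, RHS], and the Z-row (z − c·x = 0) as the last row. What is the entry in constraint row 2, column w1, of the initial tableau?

0

Slack w1 belongs to constraint 1; its column is the unit vector e_1, so the entry in row 2 is 0.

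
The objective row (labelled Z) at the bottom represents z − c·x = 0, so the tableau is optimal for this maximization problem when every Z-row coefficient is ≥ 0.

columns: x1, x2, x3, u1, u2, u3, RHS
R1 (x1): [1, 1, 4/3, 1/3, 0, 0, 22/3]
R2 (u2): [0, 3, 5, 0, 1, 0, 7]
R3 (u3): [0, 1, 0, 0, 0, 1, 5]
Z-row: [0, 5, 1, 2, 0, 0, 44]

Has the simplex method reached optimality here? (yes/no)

yes

Every Z-row coefficient is ≥ 0, so the tableau is optimal.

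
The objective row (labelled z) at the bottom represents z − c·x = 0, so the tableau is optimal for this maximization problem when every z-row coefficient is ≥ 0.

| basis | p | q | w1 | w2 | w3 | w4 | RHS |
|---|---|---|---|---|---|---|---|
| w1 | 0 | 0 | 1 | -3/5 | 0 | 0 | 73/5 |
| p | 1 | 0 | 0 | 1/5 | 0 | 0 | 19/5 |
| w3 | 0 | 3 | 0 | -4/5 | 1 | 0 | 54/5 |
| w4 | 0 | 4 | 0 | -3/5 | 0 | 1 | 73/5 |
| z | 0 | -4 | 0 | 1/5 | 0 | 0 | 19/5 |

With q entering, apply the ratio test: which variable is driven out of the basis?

Column q entries and ratios — w1: 0 ≤ 0, skip; p: 0 ≤ 0, skip; w3: (54/5)/3 = 18/5; w4: (73/5)/4 = 73/20.
Smallest ratio is 18/5 in the row of w3, so w3 leaves.

w3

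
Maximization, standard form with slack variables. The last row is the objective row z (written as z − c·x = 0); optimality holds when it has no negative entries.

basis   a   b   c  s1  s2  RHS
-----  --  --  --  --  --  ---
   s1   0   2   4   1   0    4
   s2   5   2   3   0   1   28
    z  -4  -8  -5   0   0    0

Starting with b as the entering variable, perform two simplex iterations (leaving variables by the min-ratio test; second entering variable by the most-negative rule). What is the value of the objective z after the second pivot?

Ratio test on column b — row 1: 4/2 = 2; row 2: 28/2 = 14. Minimum is 2 at row 1 (s1 leaves); pivot element 2.
Pivot on row 1; the z-row RHS becomes 0 − (-8)·2 = 16.
Next entering variable (most negative z-row entry -4): a.
Ratio test on column a — row 1: entry 0 ≤ 0; row 2: 24/5 = 24/5. Minimum is 24/5 at row 2 (s2 leaves); pivot element 5.
After the second pivot the z-row RHS is 16 − (-4)·(24/5) = 176/5.

176/5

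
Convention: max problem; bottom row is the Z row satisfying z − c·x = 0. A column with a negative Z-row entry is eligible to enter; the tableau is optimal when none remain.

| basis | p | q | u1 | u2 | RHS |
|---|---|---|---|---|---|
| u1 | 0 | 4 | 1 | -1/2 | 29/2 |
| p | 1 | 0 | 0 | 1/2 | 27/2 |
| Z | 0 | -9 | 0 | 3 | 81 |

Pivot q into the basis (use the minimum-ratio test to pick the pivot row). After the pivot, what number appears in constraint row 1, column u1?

Ratio test on column q — row 1: (29/2)/4 = 29/8; row 2: entry 0 ≤ 0. Minimum is 29/8 at row 1 (u1 leaves); pivot element 4.
Divide row 1 by 4; eliminate column q from the other rows.
In the new row 1, the u1 entry is the old entry divided by the pivot: 1/4 = 1/4.

1/4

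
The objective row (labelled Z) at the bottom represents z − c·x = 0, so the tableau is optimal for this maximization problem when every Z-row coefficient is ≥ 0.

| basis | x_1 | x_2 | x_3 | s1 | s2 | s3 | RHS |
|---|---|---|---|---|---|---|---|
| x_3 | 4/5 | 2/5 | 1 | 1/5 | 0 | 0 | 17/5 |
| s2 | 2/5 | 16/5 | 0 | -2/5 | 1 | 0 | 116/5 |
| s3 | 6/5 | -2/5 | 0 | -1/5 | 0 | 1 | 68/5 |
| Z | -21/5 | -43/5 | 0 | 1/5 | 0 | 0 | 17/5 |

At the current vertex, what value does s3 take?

68/5

s3 is basic (row 3); its value is the RHS of that row, 68/5.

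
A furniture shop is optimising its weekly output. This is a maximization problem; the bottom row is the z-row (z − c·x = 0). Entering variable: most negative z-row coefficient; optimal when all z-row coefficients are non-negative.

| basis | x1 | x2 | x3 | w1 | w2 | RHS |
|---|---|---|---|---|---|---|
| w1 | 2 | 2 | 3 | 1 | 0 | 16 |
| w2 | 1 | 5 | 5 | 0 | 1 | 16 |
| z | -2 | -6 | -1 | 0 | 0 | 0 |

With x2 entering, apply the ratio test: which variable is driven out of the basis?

w2

Column x2 entries and ratios — w1: 16/2 = 8; w2: 16/5 = 16/5.
Smallest ratio is 16/5 in the row of w2, so w2 leaves.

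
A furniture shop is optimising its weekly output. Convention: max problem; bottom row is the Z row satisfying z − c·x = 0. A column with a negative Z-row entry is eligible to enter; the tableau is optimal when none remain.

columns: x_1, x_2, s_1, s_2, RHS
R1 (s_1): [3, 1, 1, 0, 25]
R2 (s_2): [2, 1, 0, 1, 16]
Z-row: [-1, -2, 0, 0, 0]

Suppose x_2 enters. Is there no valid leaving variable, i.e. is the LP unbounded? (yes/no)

no

Column x_2 has positive entries in row(s) 1, 2, so the ratio test bounds it — not unbounded.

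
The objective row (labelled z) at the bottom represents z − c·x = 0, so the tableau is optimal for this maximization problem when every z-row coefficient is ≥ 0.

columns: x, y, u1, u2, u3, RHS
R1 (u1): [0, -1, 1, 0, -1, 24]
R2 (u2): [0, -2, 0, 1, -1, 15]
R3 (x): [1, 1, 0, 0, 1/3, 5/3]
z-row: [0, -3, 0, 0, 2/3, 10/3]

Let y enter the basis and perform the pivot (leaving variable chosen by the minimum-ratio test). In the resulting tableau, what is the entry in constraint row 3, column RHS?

Ratio test on column y — row 1: entry -1 ≤ 0; row 2: entry -2 ≤ 0; row 3: (5/3)/1 = 5/3. Minimum is 5/3 at row 3 (x leaves); pivot element 1.
Divide row 3 by 1; eliminate column y from the other rows.
In the new row 3, the RHS entry is the old entry divided by the pivot: (5/3)/1 = 5/3.

5/3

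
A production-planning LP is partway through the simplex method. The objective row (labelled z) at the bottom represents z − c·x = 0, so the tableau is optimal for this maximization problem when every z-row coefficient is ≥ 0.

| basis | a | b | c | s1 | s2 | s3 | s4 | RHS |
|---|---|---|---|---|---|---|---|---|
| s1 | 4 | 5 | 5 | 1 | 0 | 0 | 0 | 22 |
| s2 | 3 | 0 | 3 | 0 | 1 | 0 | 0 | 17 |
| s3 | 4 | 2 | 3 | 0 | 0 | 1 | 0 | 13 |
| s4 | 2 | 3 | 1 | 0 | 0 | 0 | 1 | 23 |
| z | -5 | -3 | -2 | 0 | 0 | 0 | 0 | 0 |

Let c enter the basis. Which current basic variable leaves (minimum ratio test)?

s3

Column c entries and ratios — s1: 22/5 = 22/5; s2: 17/3 = 17/3; s3: 13/3 = 13/3; s4: 23/1 = 23.
Smallest ratio is 13/3 in the row of s3, so s3 leaves.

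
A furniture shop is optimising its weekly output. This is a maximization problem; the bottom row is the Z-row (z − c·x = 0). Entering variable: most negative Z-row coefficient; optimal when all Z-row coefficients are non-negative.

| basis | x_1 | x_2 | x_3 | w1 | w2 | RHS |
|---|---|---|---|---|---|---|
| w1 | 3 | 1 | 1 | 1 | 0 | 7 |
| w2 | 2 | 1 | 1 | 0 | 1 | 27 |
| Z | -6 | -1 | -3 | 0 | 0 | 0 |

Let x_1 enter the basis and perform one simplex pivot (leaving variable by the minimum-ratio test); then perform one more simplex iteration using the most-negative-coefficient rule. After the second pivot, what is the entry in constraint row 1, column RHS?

Ratio test on column x_1 — row 1: 7/3 = 7/3; row 2: 27/2 = 27/2. Minimum is 7/3 at row 1 (w1 leaves); pivot element 3.
Divide row 1 by 3; eliminate column x_1 from the other rows.
Second iteration: most negative Z-row entry is -1 in column x_3, so x_3 enters.
Ratio test on column x_3 — row 1: (7/3)/(1/3) = 7; row 2: (67/3)/(1/3) = 67. Minimum is 7 at row 1 (x_1 leaves); pivot element 1/3.
Divide row 1 by 1/3; eliminate column x_3 from the other rows.
After both pivots, the entry at constraint row 1, column RHS is 7.

7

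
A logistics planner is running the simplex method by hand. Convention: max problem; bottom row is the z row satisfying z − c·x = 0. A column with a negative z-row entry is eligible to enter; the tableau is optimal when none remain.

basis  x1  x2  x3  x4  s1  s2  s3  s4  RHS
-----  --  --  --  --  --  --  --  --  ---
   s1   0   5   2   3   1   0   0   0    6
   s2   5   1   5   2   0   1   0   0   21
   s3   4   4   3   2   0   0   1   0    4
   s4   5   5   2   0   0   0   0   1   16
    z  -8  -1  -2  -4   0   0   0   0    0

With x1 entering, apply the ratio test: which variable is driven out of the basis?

Column x1 entries and ratios — s1: 0 ≤ 0, skip; s2: 21/5 = 21/5; s3: 4/4 = 1; s4: 16/5 = 16/5.
Smallest ratio is 1 in the row of s3, so s3 leaves.

s3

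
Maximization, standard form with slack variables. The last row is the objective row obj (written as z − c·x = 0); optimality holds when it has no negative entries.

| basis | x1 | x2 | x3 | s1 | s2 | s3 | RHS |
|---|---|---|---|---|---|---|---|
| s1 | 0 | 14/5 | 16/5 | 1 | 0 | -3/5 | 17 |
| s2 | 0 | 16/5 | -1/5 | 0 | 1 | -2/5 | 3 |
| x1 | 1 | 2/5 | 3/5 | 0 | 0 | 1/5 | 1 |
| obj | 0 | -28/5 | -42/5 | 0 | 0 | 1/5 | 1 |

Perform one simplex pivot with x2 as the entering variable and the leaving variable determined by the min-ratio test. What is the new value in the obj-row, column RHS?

25/4

Ratio test on column x2 — row 1: 17/(14/5) = 85/14; row 2: 3/(16/5) = 15/16; row 3: 1/(2/5) = 5/2. Minimum is 15/16 at row 2 (s2 leaves); pivot element 16/5.
Divide row 2 by 16/5; eliminate column x2 from the other rows.
obj-row update in column RHS: 1 − (-28/5)·(15/16) = 25/4.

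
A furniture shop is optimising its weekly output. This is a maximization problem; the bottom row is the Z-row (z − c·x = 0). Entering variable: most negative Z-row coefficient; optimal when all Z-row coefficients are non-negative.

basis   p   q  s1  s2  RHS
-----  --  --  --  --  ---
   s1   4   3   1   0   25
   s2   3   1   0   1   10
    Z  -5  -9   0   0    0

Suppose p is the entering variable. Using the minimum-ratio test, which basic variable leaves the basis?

Column p entries and ratios — s1: 25/4 = 25/4; s2: 10/3 = 10/3.
Smallest ratio is 10/3 in the row of s2, so s2 leaves.

s2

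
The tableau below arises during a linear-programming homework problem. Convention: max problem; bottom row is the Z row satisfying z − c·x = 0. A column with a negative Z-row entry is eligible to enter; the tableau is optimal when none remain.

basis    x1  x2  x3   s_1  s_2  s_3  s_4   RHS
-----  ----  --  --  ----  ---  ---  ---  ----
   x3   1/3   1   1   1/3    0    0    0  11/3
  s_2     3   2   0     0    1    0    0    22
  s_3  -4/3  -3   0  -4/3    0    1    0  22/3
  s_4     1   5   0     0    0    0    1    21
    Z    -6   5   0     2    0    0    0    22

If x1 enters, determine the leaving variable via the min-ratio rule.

s_2

Column x1 entries and ratios — x3: (11/3)/(1/3) = 11; s_2: 22/3 = 22/3; s_3: -4/3 ≤ 0, skip; s_4: 21/1 = 21.
Smallest ratio is 22/3 in the row of s_2, so s_2 leaves.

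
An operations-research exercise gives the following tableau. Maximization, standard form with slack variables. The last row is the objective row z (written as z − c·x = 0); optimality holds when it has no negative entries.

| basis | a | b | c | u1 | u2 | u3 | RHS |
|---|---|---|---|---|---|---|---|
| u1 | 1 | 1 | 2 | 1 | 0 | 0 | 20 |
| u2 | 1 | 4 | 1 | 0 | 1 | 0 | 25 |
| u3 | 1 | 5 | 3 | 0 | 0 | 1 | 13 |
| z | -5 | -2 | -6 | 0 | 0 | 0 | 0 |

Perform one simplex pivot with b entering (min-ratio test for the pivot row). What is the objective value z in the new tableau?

Ratio test on column b — row 1: 20/1 = 20; row 2: 25/4 = 25/4; row 3: 13/5 = 13/5. Minimum is 13/5 at row 3 (u3 leaves); pivot element 5.
Pivot on row 3; the z-row RHS becomes 0 − (-2)·(13/5) = 26/5.

26/5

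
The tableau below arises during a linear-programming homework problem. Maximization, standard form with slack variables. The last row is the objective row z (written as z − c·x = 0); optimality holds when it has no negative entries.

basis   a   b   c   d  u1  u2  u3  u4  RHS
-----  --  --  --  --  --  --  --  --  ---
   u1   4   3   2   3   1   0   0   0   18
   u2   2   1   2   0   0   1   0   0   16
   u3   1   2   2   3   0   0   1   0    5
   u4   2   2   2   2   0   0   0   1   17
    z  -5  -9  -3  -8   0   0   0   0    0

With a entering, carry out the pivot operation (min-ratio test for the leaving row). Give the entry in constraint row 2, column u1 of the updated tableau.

Ratio test on column a — row 1: 18/4 = 9/2; row 2: 16/2 = 8; row 3: 5/1 = 5; row 4: 17/2 = 17/2. Minimum is 9/2 at row 1 (u1 leaves); pivot element 4.
Divide row 1 by 4; eliminate column a from the other rows.
Row 2 update in column u1: 0 − 2·(1/4) = -1/2.

-1/2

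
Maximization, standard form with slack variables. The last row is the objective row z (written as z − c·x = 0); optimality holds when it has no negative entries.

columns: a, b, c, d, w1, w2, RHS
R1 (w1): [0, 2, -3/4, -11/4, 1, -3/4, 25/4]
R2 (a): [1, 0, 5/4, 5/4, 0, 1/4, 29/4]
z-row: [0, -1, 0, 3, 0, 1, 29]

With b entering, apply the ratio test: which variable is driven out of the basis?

Column b entries and ratios — w1: (25/4)/2 = 25/8; a: 0 ≤ 0, skip.
Smallest ratio is 25/8 in the row of w1, so w1 leaves.

w1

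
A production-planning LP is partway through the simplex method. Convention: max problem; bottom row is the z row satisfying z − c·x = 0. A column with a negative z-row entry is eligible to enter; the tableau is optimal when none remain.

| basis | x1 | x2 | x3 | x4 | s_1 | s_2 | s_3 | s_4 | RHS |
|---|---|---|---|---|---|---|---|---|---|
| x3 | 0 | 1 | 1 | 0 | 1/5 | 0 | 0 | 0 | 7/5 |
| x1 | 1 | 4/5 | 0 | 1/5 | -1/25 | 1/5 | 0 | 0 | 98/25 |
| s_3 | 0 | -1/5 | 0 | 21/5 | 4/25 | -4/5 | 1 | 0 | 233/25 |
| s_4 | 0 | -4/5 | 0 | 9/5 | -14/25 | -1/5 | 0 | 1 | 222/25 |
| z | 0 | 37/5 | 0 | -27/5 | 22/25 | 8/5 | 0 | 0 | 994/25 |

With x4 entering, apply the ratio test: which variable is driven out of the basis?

Column x4 entries and ratios — x3: 0 ≤ 0, skip; x1: (98/25)/(1/5) = 98/5; s_3: (233/25)/(21/5) = 233/105; s_4: (222/25)/(9/5) = 74/15.
Smallest ratio is 233/105 in the row of s_3, so s_3 leaves.

s_3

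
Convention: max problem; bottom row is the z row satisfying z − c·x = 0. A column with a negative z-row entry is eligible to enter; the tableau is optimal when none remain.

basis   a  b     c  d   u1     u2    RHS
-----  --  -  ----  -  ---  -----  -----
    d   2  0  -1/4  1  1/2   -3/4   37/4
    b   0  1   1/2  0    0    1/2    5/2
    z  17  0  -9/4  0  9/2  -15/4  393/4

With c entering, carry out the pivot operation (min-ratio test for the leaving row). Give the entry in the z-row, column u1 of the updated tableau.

Ratio test on column c — row 1: entry -1/4 ≤ 0; row 2: (5/2)/(1/2) = 5. Minimum is 5 at row 2 (b leaves); pivot element 1/2.
Divide row 2 by 1/2; eliminate column c from the other rows.
z-row update in column u1: 9/2 − (-9/4)·0 = 9/2.

9/2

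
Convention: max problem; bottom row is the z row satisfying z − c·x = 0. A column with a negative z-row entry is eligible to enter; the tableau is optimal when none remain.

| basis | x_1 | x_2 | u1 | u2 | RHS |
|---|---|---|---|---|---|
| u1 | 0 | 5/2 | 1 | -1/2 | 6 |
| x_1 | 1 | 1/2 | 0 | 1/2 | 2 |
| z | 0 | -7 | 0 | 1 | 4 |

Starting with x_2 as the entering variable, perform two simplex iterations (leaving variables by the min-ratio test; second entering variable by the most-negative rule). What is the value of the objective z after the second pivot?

Ratio test on column x_2 — row 1: 6/(5/2) = 12/5; row 2: 2/(1/2) = 4. Minimum is 12/5 at row 1 (u1 leaves); pivot element 5/2.
Pivot on row 1; the z-row RHS becomes 4 − (-7)·(12/5) = 104/5.
Next entering variable (most negative z-row entry -2/5): u2.
Ratio test on column u2 — row 1: entry -1/5 ≤ 0; row 2: (4/5)/(3/5) = 4/3. Minimum is 4/3 at row 2 (x_1 leaves); pivot element 3/5.
After the second pivot the z-row RHS is 104/5 − (-2/5)·(4/3) = 64/3.

64/3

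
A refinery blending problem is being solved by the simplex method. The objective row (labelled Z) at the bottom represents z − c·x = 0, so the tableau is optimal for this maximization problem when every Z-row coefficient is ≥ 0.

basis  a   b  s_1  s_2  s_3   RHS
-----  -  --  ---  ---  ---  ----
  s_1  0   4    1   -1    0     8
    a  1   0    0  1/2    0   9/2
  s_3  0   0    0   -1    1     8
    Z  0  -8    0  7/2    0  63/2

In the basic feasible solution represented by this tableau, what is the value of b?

0

b is not in the basis, so in the current basic feasible solution b = 0.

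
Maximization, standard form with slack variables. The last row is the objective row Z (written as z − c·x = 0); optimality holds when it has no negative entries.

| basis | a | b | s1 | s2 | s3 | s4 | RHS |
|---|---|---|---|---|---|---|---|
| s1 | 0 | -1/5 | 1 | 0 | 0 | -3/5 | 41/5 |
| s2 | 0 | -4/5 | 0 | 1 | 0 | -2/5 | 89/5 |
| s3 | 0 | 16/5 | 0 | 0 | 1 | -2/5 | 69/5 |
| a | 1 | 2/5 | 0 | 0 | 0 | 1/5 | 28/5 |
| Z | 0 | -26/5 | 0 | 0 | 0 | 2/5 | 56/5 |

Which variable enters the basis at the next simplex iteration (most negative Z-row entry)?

b

Negative Z-row entries: b: -26/5.
The most negative is -26/5 in column b, so b enters.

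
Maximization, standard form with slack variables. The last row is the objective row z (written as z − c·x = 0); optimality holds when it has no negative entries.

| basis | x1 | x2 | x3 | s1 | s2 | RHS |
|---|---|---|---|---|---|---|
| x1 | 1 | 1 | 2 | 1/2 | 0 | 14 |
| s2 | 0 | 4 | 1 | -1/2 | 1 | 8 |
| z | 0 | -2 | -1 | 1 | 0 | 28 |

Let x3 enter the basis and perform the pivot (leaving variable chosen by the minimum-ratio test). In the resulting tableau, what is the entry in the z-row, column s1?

Ratio test on column x3 — row 1: 14/2 = 7; row 2: 8/1 = 8. Minimum is 7 at row 1 (x1 leaves); pivot element 2.
Divide row 1 by 2; eliminate column x3 from the other rows.
z-row update in column s1: 1 − (-1)·(1/4) = 5/4.

5/4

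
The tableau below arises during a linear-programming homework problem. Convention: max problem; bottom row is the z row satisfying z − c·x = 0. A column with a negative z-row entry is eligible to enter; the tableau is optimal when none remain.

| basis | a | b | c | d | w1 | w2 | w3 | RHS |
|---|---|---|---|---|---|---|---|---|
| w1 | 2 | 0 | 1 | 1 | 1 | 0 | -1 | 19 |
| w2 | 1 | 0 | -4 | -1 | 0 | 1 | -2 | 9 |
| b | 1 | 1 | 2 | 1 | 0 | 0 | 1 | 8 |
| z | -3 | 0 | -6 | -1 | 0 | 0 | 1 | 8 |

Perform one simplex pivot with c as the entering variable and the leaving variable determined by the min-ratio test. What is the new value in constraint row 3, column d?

Ratio test on column c — row 1: 19/1 = 19; row 2: entry -4 ≤ 0; row 3: 8/2 = 4. Minimum is 4 at row 3 (b leaves); pivot element 2.
Divide row 3 by 2; eliminate column c from the other rows.
In the new row 3, the d entry is the old entry divided by the pivot: 1/2 = 1/2.

1/2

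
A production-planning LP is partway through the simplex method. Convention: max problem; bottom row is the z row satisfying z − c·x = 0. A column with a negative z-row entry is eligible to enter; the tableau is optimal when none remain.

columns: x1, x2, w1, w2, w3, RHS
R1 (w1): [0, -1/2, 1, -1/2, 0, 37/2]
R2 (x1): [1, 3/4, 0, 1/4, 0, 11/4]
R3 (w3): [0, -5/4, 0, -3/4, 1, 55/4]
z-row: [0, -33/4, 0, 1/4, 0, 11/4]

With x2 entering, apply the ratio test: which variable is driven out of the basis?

Column x2 entries and ratios — w1: -1/2 ≤ 0, skip; x1: (11/4)/(3/4) = 11/3; w3: -5/4 ≤ 0, skip.
Smallest ratio is 11/3 in the row of x1, so x1 leaves.

x1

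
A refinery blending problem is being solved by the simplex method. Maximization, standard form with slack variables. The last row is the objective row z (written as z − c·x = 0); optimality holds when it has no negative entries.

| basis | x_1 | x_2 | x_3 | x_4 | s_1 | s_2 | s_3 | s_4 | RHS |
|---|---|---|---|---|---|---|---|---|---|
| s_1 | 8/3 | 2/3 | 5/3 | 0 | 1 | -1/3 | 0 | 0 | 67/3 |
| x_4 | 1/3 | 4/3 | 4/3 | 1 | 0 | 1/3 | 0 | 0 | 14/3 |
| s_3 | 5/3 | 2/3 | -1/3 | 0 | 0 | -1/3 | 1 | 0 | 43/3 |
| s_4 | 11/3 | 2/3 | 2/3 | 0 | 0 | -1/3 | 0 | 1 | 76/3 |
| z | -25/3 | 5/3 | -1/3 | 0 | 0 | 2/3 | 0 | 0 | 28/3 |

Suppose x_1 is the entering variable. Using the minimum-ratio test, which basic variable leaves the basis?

s_4

Column x_1 entries and ratios — s_1: (67/3)/(8/3) = 67/8; x_4: (14/3)/(1/3) = 14; s_3: (43/3)/(5/3) = 43/5; s_4: (76/3)/(11/3) = 76/11.
Smallest ratio is 76/11 in the row of s_4, so s_4 leaves.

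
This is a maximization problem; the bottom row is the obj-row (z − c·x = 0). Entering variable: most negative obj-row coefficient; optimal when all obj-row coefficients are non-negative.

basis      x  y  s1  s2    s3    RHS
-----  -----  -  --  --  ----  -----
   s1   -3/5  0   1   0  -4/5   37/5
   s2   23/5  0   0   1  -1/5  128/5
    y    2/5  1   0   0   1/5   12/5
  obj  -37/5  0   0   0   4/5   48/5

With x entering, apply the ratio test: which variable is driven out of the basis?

Column x entries and ratios — s1: -3/5 ≤ 0, skip; s2: (128/5)/(23/5) = 128/23; y: (12/5)/(2/5) = 6.
Smallest ratio is 128/23 in the row of s2, so s2 leaves.

s2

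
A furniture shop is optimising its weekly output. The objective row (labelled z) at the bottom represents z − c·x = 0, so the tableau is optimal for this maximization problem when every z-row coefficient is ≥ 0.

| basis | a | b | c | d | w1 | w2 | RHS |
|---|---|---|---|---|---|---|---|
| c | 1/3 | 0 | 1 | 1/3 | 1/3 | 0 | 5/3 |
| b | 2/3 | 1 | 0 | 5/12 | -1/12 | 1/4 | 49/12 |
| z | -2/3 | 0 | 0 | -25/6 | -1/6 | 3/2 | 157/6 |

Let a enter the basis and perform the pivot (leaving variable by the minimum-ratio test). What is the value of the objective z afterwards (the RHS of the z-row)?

59/2

Ratio test on column a — row 1: (5/3)/(1/3) = 5; row 2: (49/12)/(2/3) = 49/8. Minimum is 5 at row 1 (c leaves); pivot element 1/3.
Pivot on row 1; the z-row RHS becomes 157/6 − (-2/3)·5 = 59/2.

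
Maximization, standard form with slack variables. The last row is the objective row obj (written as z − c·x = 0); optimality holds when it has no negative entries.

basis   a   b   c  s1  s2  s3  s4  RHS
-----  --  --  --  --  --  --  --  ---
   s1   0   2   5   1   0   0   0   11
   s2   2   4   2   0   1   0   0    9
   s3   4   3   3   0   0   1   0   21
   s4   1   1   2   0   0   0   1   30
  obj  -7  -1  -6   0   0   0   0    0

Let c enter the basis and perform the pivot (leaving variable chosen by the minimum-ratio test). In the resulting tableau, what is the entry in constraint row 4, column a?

Ratio test on column c — row 1: 11/5 = 11/5; row 2: 9/2 = 9/2; row 3: 21/3 = 7; row 4: 30/2 = 15. Minimum is 11/5 at row 1 (s1 leaves); pivot element 5.
Divide row 1 by 5; eliminate column c from the other rows.
Row 4 update in column a: 1 − 2·0 = 1.

1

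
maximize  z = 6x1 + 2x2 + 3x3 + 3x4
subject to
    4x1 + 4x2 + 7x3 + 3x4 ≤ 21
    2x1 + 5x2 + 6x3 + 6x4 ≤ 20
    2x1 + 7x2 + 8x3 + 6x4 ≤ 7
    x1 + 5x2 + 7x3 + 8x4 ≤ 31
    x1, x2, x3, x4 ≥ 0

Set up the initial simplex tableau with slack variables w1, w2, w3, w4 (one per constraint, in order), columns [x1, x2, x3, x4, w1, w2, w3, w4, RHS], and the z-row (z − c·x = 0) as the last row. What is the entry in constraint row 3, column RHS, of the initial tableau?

The RHS of constraint 3 is b_3 = 7.

7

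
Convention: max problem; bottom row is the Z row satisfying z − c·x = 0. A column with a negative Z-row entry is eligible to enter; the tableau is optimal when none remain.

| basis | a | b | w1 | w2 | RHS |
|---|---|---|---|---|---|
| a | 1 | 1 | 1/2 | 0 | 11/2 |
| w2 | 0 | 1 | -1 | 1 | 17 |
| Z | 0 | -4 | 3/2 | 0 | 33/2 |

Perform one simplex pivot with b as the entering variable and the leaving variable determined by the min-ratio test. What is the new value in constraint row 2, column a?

Ratio test on column b — row 1: (11/2)/1 = 11/2; row 2: 17/1 = 17. Minimum is 11/2 at row 1 (a leaves); pivot element 1.
Divide row 1 by 1; eliminate column b from the other rows.
Row 2 update in column a: 0 − 1·1 = -1.

-1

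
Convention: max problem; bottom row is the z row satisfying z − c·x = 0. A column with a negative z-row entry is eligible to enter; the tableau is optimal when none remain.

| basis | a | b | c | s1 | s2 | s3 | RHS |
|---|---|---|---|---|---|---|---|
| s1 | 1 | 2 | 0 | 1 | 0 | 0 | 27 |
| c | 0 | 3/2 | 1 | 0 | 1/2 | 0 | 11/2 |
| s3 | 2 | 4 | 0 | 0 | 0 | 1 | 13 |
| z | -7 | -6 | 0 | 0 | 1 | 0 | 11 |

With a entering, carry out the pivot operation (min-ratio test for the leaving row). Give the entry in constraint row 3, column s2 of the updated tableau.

Ratio test on column a — row 1: 27/1 = 27; row 2: entry 0 ≤ 0; row 3: 13/2 = 13/2. Minimum is 13/2 at row 3 (s3 leaves); pivot element 2.
Divide row 3 by 2; eliminate column a from the other rows.
In the new row 3, the s2 entry is the old entry divided by the pivot: 0/2 = 0.

0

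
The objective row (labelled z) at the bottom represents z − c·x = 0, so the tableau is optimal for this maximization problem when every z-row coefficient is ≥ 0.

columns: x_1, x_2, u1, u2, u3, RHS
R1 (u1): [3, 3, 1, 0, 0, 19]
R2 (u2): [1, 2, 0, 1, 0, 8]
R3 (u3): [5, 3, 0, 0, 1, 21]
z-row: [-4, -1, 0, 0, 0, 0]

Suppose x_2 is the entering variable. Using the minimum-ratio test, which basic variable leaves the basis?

Column x_2 entries and ratios — u1: 19/3 = 19/3; u2: 8/2 = 4; u3: 21/3 = 7.
Smallest ratio is 4 in the row of u2, so u2 leaves.

u2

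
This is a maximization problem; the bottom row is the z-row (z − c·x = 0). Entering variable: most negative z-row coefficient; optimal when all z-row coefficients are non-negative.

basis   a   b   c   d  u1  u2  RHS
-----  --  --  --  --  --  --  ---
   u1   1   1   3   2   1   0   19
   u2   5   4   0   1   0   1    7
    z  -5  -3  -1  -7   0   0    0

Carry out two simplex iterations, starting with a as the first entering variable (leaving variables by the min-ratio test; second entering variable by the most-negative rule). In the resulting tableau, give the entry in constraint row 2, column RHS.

7

Ratio test on column a — row 1: 19/1 = 19; row 2: 7/5 = 7/5. Minimum is 7/5 at row 2 (u2 leaves); pivot element 5.
Divide row 2 by 5; eliminate column a from the other rows.
Second iteration: most negative z-row entry is -6 in column d, so d enters.
Ratio test on column d — row 1: (88/5)/(9/5) = 88/9; row 2: (7/5)/(1/5) = 7. Minimum is 7 at row 2 (a leaves); pivot element 1/5.
Divide row 2 by 1/5; eliminate column d from the other rows.
After both pivots, the entry at constraint row 2, column RHS is 7.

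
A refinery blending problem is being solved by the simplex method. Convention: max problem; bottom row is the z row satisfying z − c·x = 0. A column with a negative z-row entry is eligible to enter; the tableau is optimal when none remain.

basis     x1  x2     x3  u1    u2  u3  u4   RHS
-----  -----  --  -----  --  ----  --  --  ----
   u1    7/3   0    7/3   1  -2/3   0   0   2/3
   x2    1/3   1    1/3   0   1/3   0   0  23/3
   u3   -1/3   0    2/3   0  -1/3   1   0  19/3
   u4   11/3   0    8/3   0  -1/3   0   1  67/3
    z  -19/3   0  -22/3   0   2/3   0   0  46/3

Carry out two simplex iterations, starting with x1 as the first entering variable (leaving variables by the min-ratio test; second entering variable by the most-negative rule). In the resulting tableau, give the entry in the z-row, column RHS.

112/3

Ratio test on column x1 — row 1: (2/3)/(7/3) = 2/7; row 2: (23/3)/(1/3) = 23; row 3: entry -1/3 ≤ 0; row 4: (67/3)/(11/3) = 67/11. Minimum is 2/7 at row 1 (u1 leaves); pivot element 7/3.
Divide row 1 by 7/3; eliminate column x1 from the other rows.
Second iteration: most negative z-row entry is -8/7 in column u2, so u2 enters.
Ratio test on column u2 — row 1: entry -2/7 ≤ 0; row 2: (53/7)/(3/7) = 53/3; row 3: entry -3/7 ≤ 0; row 4: (149/7)/(5/7) = 149/5. Minimum is 53/3 at row 2 (x2 leaves); pivot element 3/7.
Divide row 2 by 3/7; eliminate column u2 from the other rows.
After both pivots, the entry at the z-row, column RHS is 112/3.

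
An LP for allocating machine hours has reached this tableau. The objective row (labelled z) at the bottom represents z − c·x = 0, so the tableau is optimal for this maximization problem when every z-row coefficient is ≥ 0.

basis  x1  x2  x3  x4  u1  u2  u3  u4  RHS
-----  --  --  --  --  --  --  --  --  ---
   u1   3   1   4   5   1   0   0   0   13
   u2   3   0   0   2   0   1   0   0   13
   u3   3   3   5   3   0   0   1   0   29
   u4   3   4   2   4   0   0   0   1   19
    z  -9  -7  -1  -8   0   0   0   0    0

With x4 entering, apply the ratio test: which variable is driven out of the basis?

u1

Column x4 entries and ratios — u1: 13/5 = 13/5; u2: 13/2 = 13/2; u3: 29/3 = 29/3; u4: 19/4 = 19/4.
Smallest ratio is 13/5 in the row of u1, so u1 leaves.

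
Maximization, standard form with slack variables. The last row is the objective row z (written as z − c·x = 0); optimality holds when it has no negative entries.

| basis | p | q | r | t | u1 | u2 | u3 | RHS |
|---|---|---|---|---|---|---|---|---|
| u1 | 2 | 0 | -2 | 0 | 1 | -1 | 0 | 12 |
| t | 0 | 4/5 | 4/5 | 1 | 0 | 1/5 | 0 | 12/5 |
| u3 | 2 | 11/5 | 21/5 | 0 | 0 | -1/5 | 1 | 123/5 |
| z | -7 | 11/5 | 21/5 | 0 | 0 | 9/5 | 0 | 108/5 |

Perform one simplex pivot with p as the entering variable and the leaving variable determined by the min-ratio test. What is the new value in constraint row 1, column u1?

Ratio test on column p — row 1: 12/2 = 6; row 2: entry 0 ≤ 0; row 3: (123/5)/2 = 123/10. Minimum is 6 at row 1 (u1 leaves); pivot element 2.
Divide row 1 by 2; eliminate column p from the other rows.
In the new row 1, the u1 entry is the old entry divided by the pivot: 1/2 = 1/2.

1/2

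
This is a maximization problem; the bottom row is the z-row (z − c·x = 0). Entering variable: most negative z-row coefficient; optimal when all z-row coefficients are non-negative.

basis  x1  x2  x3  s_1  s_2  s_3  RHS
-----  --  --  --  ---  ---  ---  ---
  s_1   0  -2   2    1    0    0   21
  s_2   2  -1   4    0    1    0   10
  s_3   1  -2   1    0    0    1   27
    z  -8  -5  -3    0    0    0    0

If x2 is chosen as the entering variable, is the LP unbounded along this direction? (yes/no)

yes

Every constraint-row entry in column x2 is ≤ 0, so increasing x2 is unbounded.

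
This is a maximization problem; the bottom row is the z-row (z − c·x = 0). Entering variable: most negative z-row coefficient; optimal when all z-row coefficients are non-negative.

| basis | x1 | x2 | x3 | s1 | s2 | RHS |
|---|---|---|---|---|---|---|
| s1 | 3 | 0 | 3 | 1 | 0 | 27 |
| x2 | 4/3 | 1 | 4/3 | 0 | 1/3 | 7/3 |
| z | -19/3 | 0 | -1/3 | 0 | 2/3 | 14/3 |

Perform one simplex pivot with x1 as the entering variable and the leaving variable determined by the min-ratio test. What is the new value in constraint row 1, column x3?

Ratio test on column x1 — row 1: 27/3 = 9; row 2: (7/3)/(4/3) = 7/4. Minimum is 7/4 at row 2 (x2 leaves); pivot element 4/3.
Divide row 2 by 4/3; eliminate column x1 from the other rows.
Row 1 update in column x3: 3 − 3·1 = 0.

0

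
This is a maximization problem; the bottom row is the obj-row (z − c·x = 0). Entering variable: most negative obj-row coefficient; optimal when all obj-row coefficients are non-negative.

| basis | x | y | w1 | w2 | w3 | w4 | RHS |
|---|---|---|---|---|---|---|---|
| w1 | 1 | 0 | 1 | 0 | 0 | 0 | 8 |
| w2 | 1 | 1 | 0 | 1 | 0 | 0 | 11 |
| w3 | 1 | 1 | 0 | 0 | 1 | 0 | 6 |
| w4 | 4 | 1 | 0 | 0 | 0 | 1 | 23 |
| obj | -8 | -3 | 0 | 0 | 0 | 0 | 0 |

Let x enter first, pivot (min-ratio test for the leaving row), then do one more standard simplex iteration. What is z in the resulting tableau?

Ratio test on column x — row 1: 8/1 = 8; row 2: 11/1 = 11; row 3: 6/1 = 6; row 4: 23/4 = 23/4. Minimum is 23/4 at row 4 (w4 leaves); pivot element 4.
Pivot on row 4; the obj-row RHS becomes 0 − (-8)·(23/4) = 46.
Next entering variable (most negative obj-row entry -1): y.
Ratio test on column y — row 1: entry -1/4 ≤ 0; row 2: (21/4)/(3/4) = 7; row 3: (1/4)/(3/4) = 1/3; row 4: (23/4)/(1/4) = 23. Minimum is 1/3 at row 3 (w3 leaves); pivot element 3/4.
After the second pivot the obj-row RHS is 46 − (-1)·(1/3) = 139/3.

139/3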